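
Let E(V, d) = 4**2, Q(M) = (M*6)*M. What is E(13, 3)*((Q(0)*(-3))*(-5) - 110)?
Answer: -1760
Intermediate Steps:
Q(M) = 6*M**2 (Q(M) = (6*M)*M = 6*M**2)
E(V, d) = 16
E(13, 3)*((Q(0)*(-3))*(-5) - 110) = 16*(((6*0**2)*(-3))*(-5) - 110) = 16*(((6*0)*(-3))*(-5) - 110) = 16*((0*(-3))*(-5) - 110) = 16*(0*(-5) - 110) = 16*(0 - 110) = 16*(-110) = -1760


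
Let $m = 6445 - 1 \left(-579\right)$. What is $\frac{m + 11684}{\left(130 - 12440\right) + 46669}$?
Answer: $\frac{6236}{11453} \approx 0.54449$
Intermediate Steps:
$m = 7024$ ($m = 6445 - -579 = 6445 + 579 = 7024$)
$\frac{m + 11684}{\left(130 - 12440\right) + 46669} = \frac{7024 + 11684}{\left(130 - 12440\right) + 46669} = \frac{18708}{-12310 + 46669} = \frac{18708}{34359} = 18708 \cdot \frac{1}{34359} = \frac{6236}{11453}$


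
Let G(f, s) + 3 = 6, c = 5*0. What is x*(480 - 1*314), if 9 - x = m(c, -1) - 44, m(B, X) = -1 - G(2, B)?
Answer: 9462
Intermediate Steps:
c = 0
G(f, s) = 3 (G(f, s) = -3 + 6 = 3)
m(B, X) = -4 (m(B, X) = -1 - 1*3 = -1 - 3 = -4)
x = 57 (x = 9 - (-4 - 44) = 9 - 1*(-48) = 9 + 48 = 57)
x*(480 - 1*314) = 57*(480 - 1*314) = 57*(480 - 314) = 57*166 = 9462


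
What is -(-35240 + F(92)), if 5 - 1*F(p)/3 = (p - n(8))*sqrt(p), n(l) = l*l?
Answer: 35225 + 168*sqrt(23) ≈ 36031.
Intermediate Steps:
n(l) = l**2
F(p) = 15 - 3*sqrt(p)*(-64 + p) (F(p) = 15 - 3*(p - 1*8**2)*sqrt(p) = 15 - 3*(p - 1*64)*sqrt(p) = 15 - 3*(p - 64)*sqrt(p) = 15 - 3*(-64 + p)*sqrt(p) = 15 - 3*sqrt(p)*(-64 + p))
-(-35240 + F(92)) = -(-35240 + (15 - 552*sqrt(23) + 192*sqrt(92))) = -(-35240 + (15 - 552*sqrt(23) + 192*(2*sqrt(23)))) = -(-35240 + (15 - 552*sqrt(23) + 384*sqrt(23))) = -(-35240 + (15 - 168*sqrt(23))) = -(-35225 - 168*sqrt(23)) = 35225 + 168*sqrt(23)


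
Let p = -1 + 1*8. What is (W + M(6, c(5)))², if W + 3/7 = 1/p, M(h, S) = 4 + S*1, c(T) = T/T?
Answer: 1089/49 ≈ 22.224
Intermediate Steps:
c(T) = 1
p = 7 (p = -1 + 8 = 7)
M(h, S) = 4 + S
W = -2/7 (W = -3/7 + 1/7 = -3/7 + ⅐ = -2/7 ≈ -0.28571)
(W + M(6, c(5)))² = (-2/7 + (4 + 1))² = (-2/7 + 5)² = (33/7)² = 1089/49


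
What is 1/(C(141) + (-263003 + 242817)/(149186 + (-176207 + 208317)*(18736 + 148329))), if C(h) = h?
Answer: 2682303168/378204736595 ≈ 0.0070922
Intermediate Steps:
1/(C(141) + (-263003 + 242817)/(149186 + (-176207 + 208317)*(18736 + 148329))) = 1/(141 + (-263003 + 242817)/(149186 + (-176207 + 208317)*(18736 + 148329))) = 1/(141 - 20186/(149186 + 32110*167065)) = 1/(141 - 20186/(149186 + 5364457150)) = 1/(141 - 20186/5364606336) = 1/(141 - 20186*1/5364606336) = 1/(141 - 10093/2682303168) = 1/(378204736595/2682303168) = 2682303168/378204736595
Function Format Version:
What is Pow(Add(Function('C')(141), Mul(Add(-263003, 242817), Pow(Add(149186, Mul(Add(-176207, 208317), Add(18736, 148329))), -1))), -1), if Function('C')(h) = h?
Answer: Rational(2682303168, 378204736595) ≈ 0.0070922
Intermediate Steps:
Pow(Add(Function('C')(141), Mul(Add(-263003, 242817), Pow(Add(149186, Mul(Add(-176207, 208317), Add(18736, 148329))), -1))), -1) = Pow(Add(141, Mul(Add(-263003, 242817), Pow(Add(149186, Mul(Add(-176207, 208317), Add(18736, 148329))), -1))), -1) = Pow(Add(141, Mul(-20186, Pow(Add(149186, Mul(32110, 167065)), -1))), -1) = Pow(Add(141, Mul(-20186, Pow(Add(149186, 5364457150), -1))), -1) = Pow(Add(141, Mul(-20186, Pow(5364606336, -1))), -1) = Pow(Add(141, Mul(-20186, Rational(1, 5364606336))), -1) = Pow(Add(141, Rational(-10093, 2682303168)), -1) = Pow(Rational(378204736595, 2682303168), -1) = Rational(2682303168, 378204736595)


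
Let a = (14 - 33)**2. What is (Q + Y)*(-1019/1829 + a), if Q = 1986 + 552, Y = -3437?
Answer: -19118250/59 ≈ -3.2404e+5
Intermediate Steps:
Q = 2538
a = 361 (a = (-19)**2 = 361)
(Q + Y)*(-1019/1829 + a) = (2538 - 3437)*(-1019/1829 + 361) = -899*(-1019*1/1829 + 361) = -899*(-1019/1829 + 361) = -899*659250/1829 = -19118250/59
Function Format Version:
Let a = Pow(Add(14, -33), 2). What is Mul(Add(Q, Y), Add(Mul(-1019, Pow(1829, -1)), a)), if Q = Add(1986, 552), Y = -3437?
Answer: Rational(-19118250, 59) ≈ -3.2404e+5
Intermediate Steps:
Q = 2538
a = 361 (a = Pow(-19, 2) = 361)
Mul(Add(Q, Y), Add(Mul(-1019, Pow(1829, -1)), a)) = Mul(Add(2538, -3437), Add(Mul(-1019, Pow(1829, -1)), 361)) = Mul(-899, Add(Mul(-1019, Rational(1, 1829)), 361)) = Mul(-899, Add(Rational(-1019, 1829), 361)) = Mul(-899, Rational(659250, 1829)) = Rational(-19118250, 59)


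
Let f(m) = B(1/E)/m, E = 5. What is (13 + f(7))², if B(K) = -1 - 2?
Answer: 7744/49 ≈ 158.04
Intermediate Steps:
B(K) = -3
f(m) = -3/m
(13 + f(7))² = (13 - 3/7)² = (88/7)² = 7744/49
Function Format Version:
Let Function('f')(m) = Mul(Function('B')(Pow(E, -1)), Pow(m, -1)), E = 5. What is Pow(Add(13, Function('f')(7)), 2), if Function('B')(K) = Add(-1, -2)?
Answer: Rational(7744, 49) ≈ 158.04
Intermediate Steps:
Function('B')(K) = -3
Function('f')(m) = Mul(-3, Pow(m, -1))
Pow(Add(13, Function('f')(7)), 2) = Pow(Add(13, Mul(-3, Pow(7, -1))), 2) = Pow(Add(13, Mul(-3, Rational(1, 7))), 2) = Pow(Add(13, Rational(-3, 7)), 2) = Pow(Rational(88, 7), 2) = Rational(7744, 49)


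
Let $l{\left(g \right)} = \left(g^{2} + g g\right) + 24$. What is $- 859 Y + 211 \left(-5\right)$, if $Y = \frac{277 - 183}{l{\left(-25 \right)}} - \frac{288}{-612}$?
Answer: $- \frac{16488400}{10829} \approx -1522.6$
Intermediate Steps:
$l{\left(g \right)} = 24 + 2 g^{2}$ ($l{\left(g \right)} = \left(g^{2} + g^{2}\right) + 24 = 2 g^{2} + 24 = 24 + 2 g^{2}$)
$Y = \frac{5895}{10829}$ ($Y = \frac{277 - 183}{24 + 2 \left(-25\right)^{2}} - \frac{288}{-612} = \frac{277 - 183}{24 + 2 \cdot 625} - - \frac{8}{17} = \frac{94}{24 + 1250} + \frac{8}{17} = \frac{94}{1274} + \frac{8}{17} = 94 \cdot \frac{1}{1274} + \frac{8}{17} = \frac{47}{637} + \frac{8}{17} = \frac{5895}{10829} \approx 0.54437$)
$- 859 Y + 211 \left(-5\right) = \left(-859\right) \frac{5895}{10829} + 211 \left(-5\right) = - \frac{5063805}{10829} - 1055 = - \frac{16488400}{10829}$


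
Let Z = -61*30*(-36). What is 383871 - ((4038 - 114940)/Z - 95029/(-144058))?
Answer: 910788298843909/2372635260 ≈ 3.8387e+5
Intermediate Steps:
Z = 65880 (Z = -1830*(-36) = 65880)
383871 - ((4038 - 114940)/Z - 95029/(-144058)) = 383871 - ((4038 - 114940)/65880 - 95029/(-144058)) = 383871 - (-110902*1/65880 - 95029*(-1/144058)) = 383871 - (-55451/32940 + 95029/144058) = 383871 - 1*(-2428952449/2372635260) = 383871 + 2428952449/2372635260 = 910788298843909/2372635260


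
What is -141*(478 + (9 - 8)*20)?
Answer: -70218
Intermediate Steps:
-141*(478 + (9 - 8)*20) = -141*(478 + 1*20) = -141*(478 + 20) = -141*498 = -70218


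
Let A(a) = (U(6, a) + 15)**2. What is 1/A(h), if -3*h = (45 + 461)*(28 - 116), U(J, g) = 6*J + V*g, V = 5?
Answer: 9/49636720849 ≈ 1.8132e-10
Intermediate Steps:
U(J, g) = 5*g + 6*J (U(J, g) = 6*J + 5*g = 5*g + 6*J)
h = 44528/3 (h = -(45 + 461)*(28 - 116)/3 = -506*(-88)/3 = -1/3*(-44528) = 44528/3 ≈ 14843.)
A(a) = (51 + 5*a)**2 (A(a) = ((5*a + 6*6) + 15)**2 = ((5*a + 36) + 15)**2 = ((36 + 5*a) + 15)**2 = (51 + 5*a)**2)
1/A(h) = 1/((51 + 5*(44528/3))**2) = 1/((51 + 222640/3)**2) = 1/((222793/3)**2) = 1/(49636720849/9) = 9/49636720849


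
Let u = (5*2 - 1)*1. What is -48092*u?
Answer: -432828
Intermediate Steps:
u = 9 (u = (10 - 1)*1 = 9*1 = 9)
-48092*u = -48092*9 = -432828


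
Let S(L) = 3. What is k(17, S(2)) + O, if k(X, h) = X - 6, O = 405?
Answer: 416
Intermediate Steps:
k(X, h) = -6 + X
k(17, S(2)) + O = (-6 + 17) + 405 = 11 + 405 = 416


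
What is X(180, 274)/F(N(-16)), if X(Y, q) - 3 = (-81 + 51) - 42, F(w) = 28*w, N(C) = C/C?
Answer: -69/28 ≈ -2.4643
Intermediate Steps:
N(C) = 1
X(Y, q) = -69 (X(Y, q) = 3 + ((-81 + 51) - 42) = 3 + (-30 - 42) = 3 - 72 = -69)
X(180, 274)/F(N(-16)) = -69/(28*1) = -69/28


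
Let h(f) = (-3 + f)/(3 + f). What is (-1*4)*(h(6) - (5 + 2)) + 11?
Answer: 113/3 ≈ 37.667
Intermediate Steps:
h(f) = (-3 + f)/(3 + f)
(-1*4)*(h(6) - (5 + 2)) + 11 = (-1*4)*((-3 + 6)/(3 + 6) - (5 + 2)) + 11 = -4*(3/9 - 1*7) + 11 = -4*((⅑)*3 - 7) + 11 = -4*(⅓ - 7) + 11 = -4*(-20/3) + 11 = 80/3 + 11 = 113/3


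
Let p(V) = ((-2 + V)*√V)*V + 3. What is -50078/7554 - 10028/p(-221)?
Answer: (-1233997037*√221 + 37950873*I)/(3777*(-3*I + 49283*√221)) ≈ -6.6293 + 0.013687*I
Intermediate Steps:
p(V) = 3 + V^(3/2)*(-2 + V) (p(V) = (√V*(-2 + V))*V + 3 = V^(3/2)*(-2 + V) + 3 = 3 + V^(3/2)*(-2 + V))
-50078/7554 - 10028/p(-221) = -50078/7554 - 10028/(3 + (-221)^(5/2) - (-442)*I*√221) = -50078*1/7554 - 10028/(3 + 48841*I*√221 - (-442)*I*√221) = -25039/3777 - 10028/(3 + 48841*I*√221 + 442*I*√221) = -25039/3777 - 10028/(3 + 49283*I*√221)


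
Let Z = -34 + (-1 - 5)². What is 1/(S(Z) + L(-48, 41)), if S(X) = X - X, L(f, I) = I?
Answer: 1/41 ≈ 0.024390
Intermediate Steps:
Z = 2 (Z = -34 + (-6)² = -34 + 36 = 2)
S(X) = 0
1/(S(Z) + L(-48, 41)) = 1/(0 + 41) = 1/41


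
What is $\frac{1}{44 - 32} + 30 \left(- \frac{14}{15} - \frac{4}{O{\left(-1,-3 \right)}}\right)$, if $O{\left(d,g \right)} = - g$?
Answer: $- \frac{815}{12} \approx -67.917$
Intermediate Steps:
$\frac{1}{44 - 32} + 30 \left(- \frac{14}{15} - \frac{4}{O{\left(-1,-3 \right)}}\right) = \frac{1}{44 - 32} + 30 \left(- \frac{14}{15} - \frac{4}{\left(-1\right) \left(-3\right)}\right) = \frac{1}{12} + 30 \left(\left(-14\right) \frac{1}{15} - \frac{4}{3}\right) = \frac{1}{12} + 30 \left(- \frac{14}{15} - \frac{4}{3}\right) = \frac{1}{12} + 30 \left(- \frac{34}{15}\right) = \frac{1}{12} - 68 = - \frac{815}{12}$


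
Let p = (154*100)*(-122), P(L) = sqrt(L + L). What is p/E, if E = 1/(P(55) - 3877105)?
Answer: 7284304874000 - 1878800*sqrt(110) ≈ 7.2843e+12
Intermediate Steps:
P(L) = sqrt(2)*sqrt(L) (P(L) = sqrt(2*L) = sqrt(2)*sqrt(L))
p = -1878800 (p = 15400*(-122) = -1878800)
E = 1/(-3877105 + sqrt(110)) (E = 1/(sqrt(2)*sqrt(55) - 3877105) = 1/(sqrt(110) - 3877105) = 1/(-3877105 + sqrt(110)) ≈ -2.5792e-7)
p/E = -1878800/(-775421/3006388636183 - sqrt(110)/15031943180915)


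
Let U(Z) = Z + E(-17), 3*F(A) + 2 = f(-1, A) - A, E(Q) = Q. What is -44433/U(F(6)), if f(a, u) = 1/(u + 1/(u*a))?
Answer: 4665465/2059 ≈ 2265.9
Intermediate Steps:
f(a, u) = 1/(u + 1/(a*u))
F(A) = -⅔ - A/3 - A/(3*(1 - A²)) (F(A) = -⅔ + (-A/(1 - A²) - A)/3 = -⅔ + (-A - A/(1 - A²))/3 = -⅔ + (-A/3 - A/(3*(1 - A²))) = -⅔ - A/3 - A/(3*(1 - A²)))
U(Z) = -17 + Z (U(Z) = Z - 17 = -17 + Z)
-44433/U(F(6)) = -44433/(-17 + (6 - (-1 + 6²)*(2 + 6))/(3*(-1 + 6²))) = -44433/(-17 + (6 - 1*(-1 + 36)*8)/(3*(-1 + 36))) = -44433/(-17 + (⅓)*(6 - 1*35*8)/35) = -44433/(-17 + (⅓)*(1/35)*(6 - 280)) = -44433/(-17 + (⅓)*(1/35)*(-274)) = -44433/(-17 - 274/105) = -44433/(-2059/105) = -44433*(-105/2059) = 4665465/2059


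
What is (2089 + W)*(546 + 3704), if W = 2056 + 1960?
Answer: 25946250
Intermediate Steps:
W = 4016
(2089 + W)*(546 + 3704) = (2089 + 4016)*(546 + 3704) = 6105*4250 = 25946250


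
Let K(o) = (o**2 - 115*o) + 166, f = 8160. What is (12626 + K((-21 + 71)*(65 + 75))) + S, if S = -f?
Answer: 48199632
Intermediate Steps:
K(o) = 166 + o**2 - 115*o
S = -8160 (S = -1*8160 = -8160)
(12626 + K((-21 + 71)*(65 + 75))) + S = (12626 + (166 + ((-21 + 71)*(65 + 75))**2 - 115*(-21 + 71)*(65 + 75))) - 8160 = (12626 + (166 + (50*140)**2 - 5750*140)) - 8160 = (12626 + (166 + 7000**2 - 115*7000)) - 8160 = (12626 + (166 + 49000000 - 805000)) - 8160 = (12626 + 48195166) - 8160 = 48207792 - 8160 = 48199632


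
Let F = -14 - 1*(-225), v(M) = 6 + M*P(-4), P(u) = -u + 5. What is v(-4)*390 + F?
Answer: -11489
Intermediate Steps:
P(u) = 5 - u
v(M) = 6 + 9*M (v(M) = 6 + M*(5 - 1*(-4)) = 6 + M*(5 + 4) = 6 + M*9 = 6 + 9*M)
F = 211 (F = -14 + 225 = 211)
v(-4)*390 + F = (6 + 9*(-4))*390 + 211 = (6 - 36)*390 + 211 = -30*390 + 211 = -11700 + 211 = -11489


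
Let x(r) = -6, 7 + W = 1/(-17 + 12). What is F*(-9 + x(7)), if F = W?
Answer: 108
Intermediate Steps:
W = -36/5 (W = -7 + 1/(-17 + 12) = -7 + 1/(-5) = -7 - ⅕ = -36/5 ≈ -7.2000)
F = -36/5 ≈ -7.2000
F*(-9 + x(7)) = -36*(-9 - 6)/5 = -36/5*(-15) = 108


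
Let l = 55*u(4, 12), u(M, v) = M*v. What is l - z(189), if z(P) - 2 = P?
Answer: 2449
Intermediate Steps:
z(P) = 2 + P
l = 2640 (l = 55*(4*12) = 55*48 = 2640)
l - z(189) = 2640 - (2 + 189) = 2640 - 1*191 = 2640 - 191 = 2449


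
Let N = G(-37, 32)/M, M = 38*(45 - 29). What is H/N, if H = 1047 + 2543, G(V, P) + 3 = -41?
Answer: -545680/11 ≈ -49607.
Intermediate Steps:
G(V, P) = -44 (G(V, P) = -3 - 41 = -44)
M = 608 (M = 38*16 = 608)
N = -11/152 (N = -44/608 = -44*1/608 = -11/152 ≈ -0.072368)
H = 3590
H/N = 3590/(-11/152) = 3590*(-152/11) = -545680/11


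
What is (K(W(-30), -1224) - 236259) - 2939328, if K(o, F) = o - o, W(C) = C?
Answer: -3175587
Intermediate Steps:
K(o, F) = 0
(K(W(-30), -1224) - 236259) - 2939328 = (0 - 236259) - 2939328 = -236259 - 2939328 = -3175587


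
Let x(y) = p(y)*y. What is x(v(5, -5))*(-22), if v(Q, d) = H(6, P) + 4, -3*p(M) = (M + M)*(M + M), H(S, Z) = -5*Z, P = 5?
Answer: -271656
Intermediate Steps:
p(M) = -4*M**2/3 (p(M) = -(M + M)*(M + M)/3 = -2*M*2*M/3 = -4*M**2/3)
v(Q, d) = -21 (v(Q, d) = -5*5 + 4 = -25 + 4 = -21)
x(y) = -4*y**3/3 (x(y) = (-4*y**2/3)*y = -4*y**3/3)
x(v(5, -5))*(-22) = -4/3*(-21)**3*(-22) = -4/3*(-9261)*(-22) = 12348*(-22) = -271656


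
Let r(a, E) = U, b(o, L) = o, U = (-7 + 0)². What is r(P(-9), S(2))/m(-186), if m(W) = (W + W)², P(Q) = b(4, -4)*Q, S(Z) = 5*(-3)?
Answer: 49/138384 ≈ 0.00035409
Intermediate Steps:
S(Z) = -15
U = 49 (U = (-7)² = 49)
P(Q) = 4*Q
r(a, E) = 49
m(W) = 4*W² (m(W) = (2*W)² = 4*W²)
r(P(-9), S(2))/m(-186) = 49/((4*(-186)²)) = 49/((4*34596)) = 49/138384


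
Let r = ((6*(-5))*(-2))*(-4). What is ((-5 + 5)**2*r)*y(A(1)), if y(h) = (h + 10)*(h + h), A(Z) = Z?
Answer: 0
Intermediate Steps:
r = -240 (r = -30*(-2)*(-4) = 60*(-4) = -240)
y(h) = 2*h*(10 + h) (y(h) = (10 + h)*(2*h) = 2*h*(10 + h))
((-5 + 5)**2*r)*y(A(1)) = ((-5 + 5)**2*(-240))*(2*1*(10 + 1)) = (0**2*(-240))*(2*1*11) = (0*(-240))*22 = 0*22 = 0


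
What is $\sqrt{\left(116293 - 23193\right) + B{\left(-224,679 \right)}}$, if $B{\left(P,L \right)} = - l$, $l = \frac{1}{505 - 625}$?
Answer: $\frac{\sqrt{335160030}}{60} \approx 305.12$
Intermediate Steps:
$l = - \frac{1}{120}$ ($l = \frac{1}{-120} = - \frac{1}{120} \approx -0.0083333$)
$B{\left(P,L \right)} = \frac{1}{120}$ ($B{\left(P,L \right)} = \left(-1\right) \left(- \frac{1}{120}\right) = \frac{1}{120}$)
$\sqrt{\left(116293 - 23193\right) + B{\left(-224,679 \right)}} = \sqrt{\left(116293 - 23193\right) + \frac{1}{120}} = \sqrt{93100 + \frac{1}{120}} = \sqrt{\frac{11172001}{120}} = \frac{\sqrt{335160030}}{60}$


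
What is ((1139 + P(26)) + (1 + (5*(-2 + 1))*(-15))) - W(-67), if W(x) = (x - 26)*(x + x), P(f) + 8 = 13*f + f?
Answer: -10891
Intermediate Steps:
P(f) = -8 + 14*f (P(f) = -8 + (13*f + f) = -8 + 14*f)
W(x) = 2*x*(-26 + x) (W(x) = (-26 + x)*(2*x) = 2*x*(-26 + x))
((1139 + P(26)) + (1 + (5*(-2 + 1))*(-15))) - W(-67) = ((1139 + (-8 + 14*26)) + (1 + (5*(-2 + 1))*(-15))) - 2*(-67)*(-26 - 67) = ((1139 + (-8 + 364)) + (1 + (5*(-1))*(-15))) - 2*(-67)*(-93) = ((1139 + 356) + (1 - 5*(-15))) - 1*12462 = (1495 + (1 + 75)) - 12462 = (1495 + 76) - 12462 = 1571 - 12462 = -10891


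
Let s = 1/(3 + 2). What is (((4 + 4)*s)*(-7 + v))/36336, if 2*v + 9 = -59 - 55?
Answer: -137/45420 ≈ -0.0030163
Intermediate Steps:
s = 1/5 ≈ 0.20000
v = -123/2 (v = -9/2 + (-59 - 55)/2 = -9/2 + (1/2)*(-114) = -9/2 - 57 = -123/2 ≈ -61.500)
(((4 + 4)*s)*(-7 + v))/36336 = (((4 + 4)*(1/5))*(-7 - 123/2))/36336 = ((8*(1/5))*(-137/2))*(1/36336) = ((8/5)*(-137/2))*(1/36336) = -548/5*1/36336 = -137/45420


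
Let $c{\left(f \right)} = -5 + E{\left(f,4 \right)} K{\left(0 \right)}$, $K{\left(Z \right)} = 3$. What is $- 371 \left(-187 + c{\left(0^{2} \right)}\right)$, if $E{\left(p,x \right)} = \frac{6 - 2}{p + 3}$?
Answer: $69748$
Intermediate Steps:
$E{\left(p,x \right)} = \frac{4}{3 + p}$
$c{\left(f \right)} = -5 + \frac{12}{3 + f}$ ($c{\left(f \right)} = -5 + \frac{4}{3 + f} 3 = -5 + \frac{12}{3 + f}$)
$- 371 \left(-187 + c{\left(0^{2} \right)}\right) = - 371 \left(-187 + \frac{-3 - 5 \cdot 0^{2}}{3 + 0^{2}}\right) = - 371 \left(-187 + \frac{-3 - 0}{3 + 0}\right) = - 371 \left(-187 + \frac{-3 + 0}{3}\right) = - 371 \left(-187 + \frac{1}{3} \left(-3\right)\right) = - 371 \left(-187 - 1\right) = \left(-371\right) \left(-188\right) = 69748$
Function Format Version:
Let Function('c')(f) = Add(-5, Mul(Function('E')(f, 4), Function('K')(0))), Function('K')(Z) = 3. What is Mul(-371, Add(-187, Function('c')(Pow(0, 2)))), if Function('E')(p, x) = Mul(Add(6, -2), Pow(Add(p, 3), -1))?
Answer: 69748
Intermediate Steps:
Function('E')(p, x) = Mul(4, Pow(Add(3, p), -1))
Function('c')(f) = Add(-5, Mul(12, Pow(Add(3, f), -1))) (Function('c')(f) = Add(-5, Mul(Mul(4, Pow(Add(3, f), -1)), 3)) = Add(-5, Mul(12, Pow(Add(3, f), -1))))
Mul(-371, Add(-187, Function('c')(Pow(0, 2)))) = Mul(-371, Add(-187, Mul(Pow(Add(3, Pow(0, 2)), -1), Add(-3, Mul(-5, Pow(0, 2)))))) = Mul(-371, Add(-187, Mul(Pow(Add(3, 0), -1), Add(-3, Mul(-5, 0))))) = Mul(-371, Add(-187, Mul(Pow(3, -1), Add(-3, 0)))) = Mul(-371, Add(-187, Mul(Rational(1, 3), -3))) = Mul(-371, Add(-187, -1)) = Mul(-371, -188) = 69748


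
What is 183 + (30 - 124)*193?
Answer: -17959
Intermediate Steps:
183 + (30 - 124)*193 = 183 - 94*193 = 183 - 18142 = -17959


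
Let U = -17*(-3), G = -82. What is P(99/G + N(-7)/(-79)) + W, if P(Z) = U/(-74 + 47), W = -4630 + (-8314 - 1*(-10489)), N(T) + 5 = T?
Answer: -22112/9 ≈ -2456.9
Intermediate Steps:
U = 51
N(T) = -5 + T
W = -2455 (W = -4630 + (-8314 + 10489) = -4630 + 2175 = -2455)
P(Z) = -17/9 (P(Z) = 51/(-74 + 47) = 51/(-27) = 51*(-1/27) = -17/9)
P(99/G + N(-7)/(-79)) + W = -17/9 - 2455 = -22112/9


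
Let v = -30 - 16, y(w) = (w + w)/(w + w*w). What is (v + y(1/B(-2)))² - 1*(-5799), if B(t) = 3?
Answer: 31117/4 ≈ 7779.3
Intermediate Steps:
y(w) = 2*w/(w + w²) (y(w) = (2*w)/(w + w²) = 2*w/(w + w²))
v = -46
(v + y(1/B(-2)))² - 1*(-5799) = (-46 + 2/(1 + 1/3))² - 1*(-5799) = (-46 + 2/(1 + ⅓))² + 5799 = (-46 + 2/(4/3))² + 5799 = (-46 + 2*(¾))² + 5799 = (-46 + 3/2)² + 5799 = (-89/2)² + 5799 = 7921/4 + 5799 = 31117/4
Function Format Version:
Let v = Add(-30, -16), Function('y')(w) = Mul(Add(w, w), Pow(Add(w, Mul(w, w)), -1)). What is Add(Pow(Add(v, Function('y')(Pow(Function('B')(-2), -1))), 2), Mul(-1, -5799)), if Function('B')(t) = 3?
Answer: Rational(31117, 4) ≈ 7779.3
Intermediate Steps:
Function('y')(w) = Mul(2, w, Pow(Add(w, Pow(w, 2)), -1)) (Function('y')(w) = Mul(Mul(2, w), Pow(Add(w, Pow(w, 2)), -1)) = Mul(2, w, Pow(Add(w, Pow(w, 2)), -1)))
v = -46
Add(Pow(Add(v, Function('y')(Pow(Function('B')(-2), -1))), 2), Mul(-1, -5799)) = Add(Pow(Add(-46, Mul(2, Pow(Add(1, Pow(3, -1)), -1))), 2), Mul(-1, -5799)) = Add(Pow(Add(-46, Mul(2, Pow(Add(1, Rational(1, 3)), -1))), 2), 5799) = Add(Pow(Add(-46, Mul(2, Pow(Rational(4, 3), -1))), 2), 5799) = Add(Pow(Add(-46, Mul(2, Rational(3, 4))), 2), 5799) = Add(Pow(Add(-46, Rational(3, 2)), 2), 5799) = Add(Pow(Rational(-89, 2), 2), 5799) = Add(Rational(7921, 4), 5799) = Rational(31117, 4)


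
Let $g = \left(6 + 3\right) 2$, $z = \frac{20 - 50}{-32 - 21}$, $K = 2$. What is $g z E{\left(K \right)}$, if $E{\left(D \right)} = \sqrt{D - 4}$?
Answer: $\frac{540 i \sqrt{2}}{53} \approx 14.409 i$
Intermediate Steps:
$z = \frac{30}{53}$ ($z = - \frac{30}{-53} = \left(-30\right) \left(- \frac{1}{53}\right) = \frac{30}{53} \approx 0.56604$)
$g = 18$ ($g = 9 \cdot 2 = 18$)
$E{\left(D \right)} = \sqrt{-4 + D}$
$g z E{\left(K \right)} = 18 \cdot \frac{30}{53} \sqrt{-4 + 2} = \frac{540 \sqrt{-2}}{53} = \frac{540 i \sqrt{2}}{53}$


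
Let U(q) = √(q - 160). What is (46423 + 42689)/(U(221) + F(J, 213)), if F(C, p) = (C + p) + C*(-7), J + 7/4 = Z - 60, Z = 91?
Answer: 13366800/5381 - 356448*√61/5381 ≈ 1966.7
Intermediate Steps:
U(q) = √(-160 + q)
J = 117/4 (J = -7/4 + (91 - 60) = -7/4 + 31 = 117/4 ≈ 29.250)
F(C, p) = p - 6*C (F(C, p) = (C + p) - 7*C = p - 6*C)
(46423 + 42689)/(U(221) + F(J, 213)) = (46423 + 42689)/(√(-160 + 221) + (213 - 6*117/4)) = 89112/(√61 + (213 - 351/2)) = 89112/(√61 + 75/2) = 89112/(75/2 + √61)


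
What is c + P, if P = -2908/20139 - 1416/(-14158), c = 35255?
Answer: 5026086822835/142563981 ≈ 35255.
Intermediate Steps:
P = -6327320/142563981 (P = -2908*1/20139 - 1416*(-1/14158) = -2908/20139 + 708/7079 = -6327320/142563981 ≈ -0.044382)
c + P = 35255 - 6327320/142563981 = 5026086822835/142563981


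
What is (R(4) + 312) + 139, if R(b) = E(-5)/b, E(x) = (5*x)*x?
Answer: 1929/4 ≈ 482.25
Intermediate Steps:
E(x) = 5*x²
R(b) = 125/b (R(b) = (5*(-5)²)/b = (5*25)/b = 125/b)
(R(4) + 312) + 139 = (125/4 + 312) + 139 = 1373/4 + 139 = 1929/4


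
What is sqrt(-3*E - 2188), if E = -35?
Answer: I*sqrt(2083) ≈ 45.64*I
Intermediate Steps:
sqrt(-3*E - 2188) = sqrt(-3*(-35) - 2188) = sqrt(105 - 2188) = sqrt(-2083) = I*sqrt(2083)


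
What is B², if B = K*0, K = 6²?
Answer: 0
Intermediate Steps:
K = 36
B = 0 (B = 36*0 = 0)
B² = 0² = 0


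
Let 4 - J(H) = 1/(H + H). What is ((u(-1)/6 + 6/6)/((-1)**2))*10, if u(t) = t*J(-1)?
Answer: 5/2 ≈ 2.5000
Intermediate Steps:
J(H) = 4 - 1/(2*H) (J(H) = 4 - 1/(H + H) = 4 - 1/(2*H))
u(t) = 9*t/2 (u(t) = t*(4 - 1/2/(-1)) = t*(4 - 1/2*(-1)) = t*(4 + 1/2) = t*(9/2) = 9*t/2)
((u(-1)/6 + 6/6)/((-1)**2))*10 = ((((9/2)*(-1))/6 + 6/6)/((-1)**2))*10 = ((-9/2*1/6 + 6*(1/6))/1)*10 = (1*(-3/4 + 1))*10 = (1*(1/4))*10 = (1/4)*10 = 5/2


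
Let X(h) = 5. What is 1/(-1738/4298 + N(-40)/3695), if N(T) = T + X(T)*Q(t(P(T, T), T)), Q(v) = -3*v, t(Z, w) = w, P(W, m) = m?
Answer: -1588111/401503 ≈ -3.9554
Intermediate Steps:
N(T) = -14*T (N(T) = T + 5*(-3*T) = T - 15*T = -14*T)
1/(-1738/4298 + N(-40)/3695) = 1/(-1738/4298 - 14*(-40)/3695) = 1/(-1738*1/4298 + 560*(1/3695)) = 1/(-869/2149 + 112/739) = 1/(-401503/1588111) = -1588111/401503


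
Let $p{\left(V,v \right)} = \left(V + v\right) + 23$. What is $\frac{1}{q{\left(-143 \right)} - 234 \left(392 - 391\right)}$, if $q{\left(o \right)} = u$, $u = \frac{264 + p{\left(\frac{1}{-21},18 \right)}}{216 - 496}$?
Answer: $- \frac{1470}{345581} \approx -0.0042537$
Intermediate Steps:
$p{\left(V,v \right)} = 23 + V + v$
$u = - \frac{1601}{1470}$ ($u = \frac{264 + \left(23 + \frac{1}{-21} + 18\right)}{216 - 496} = \frac{264 + \left(23 - \frac{1}{21} + 18\right)}{-280} = \left(264 + \frac{860}{21}\right) \left(- \frac{1}{280}\right) = \frac{6404}{21} \left(- \frac{1}{280}\right) = - \frac{1601}{1470} \approx -1.0891$)
$q{\left(o \right)} = - \frac{1601}{1470}$
$\frac{1}{q{\left(-143 \right)} - 234 \left(392 - 391\right)} = \frac{1}{- \frac{1601}{1470} - 234 \left(392 - 391\right)} = \frac{1}{- \frac{1601}{1470} - 234} = \frac{1}{- \frac{345581}{1470}} = - \frac{1470}{345581}$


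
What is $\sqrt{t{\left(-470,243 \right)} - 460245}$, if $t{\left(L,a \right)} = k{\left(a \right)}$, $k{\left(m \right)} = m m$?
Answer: $2 i \sqrt{100299} \approx 633.4 i$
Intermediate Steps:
$k{\left(m \right)} = m^{2}$
$t{\left(L,a \right)} = a^{2}$
$\sqrt{t{\left(-470,243 \right)} - 460245} = \sqrt{243^{2} - 460245} = \sqrt{59049 - 460245} = \sqrt{-401196} = 2 i \sqrt{100299}$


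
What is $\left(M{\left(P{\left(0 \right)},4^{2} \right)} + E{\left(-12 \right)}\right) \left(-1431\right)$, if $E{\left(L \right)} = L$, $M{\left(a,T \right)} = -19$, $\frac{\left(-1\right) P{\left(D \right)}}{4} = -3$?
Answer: $44361$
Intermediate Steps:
$P{\left(D \right)} = 12$ ($P{\left(D \right)} = \left(-4\right) \left(-3\right) = 12$)
$\left(M{\left(P{\left(0 \right)},4^{2} \right)} + E{\left(-12 \right)}\right) \left(-1431\right) = \left(-19 - 12\right) \left(-1431\right) = \left(-31\right) \left(-1431\right) = 44361$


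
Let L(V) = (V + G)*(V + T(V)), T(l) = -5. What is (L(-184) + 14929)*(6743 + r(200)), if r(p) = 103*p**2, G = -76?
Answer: 264396297267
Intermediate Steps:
L(V) = (-76 + V)*(-5 + V) (L(V) = (V - 76)*(V - 5) = (-76 + V)*(-5 + V))
(L(-184) + 14929)*(6743 + r(200)) = ((380 + (-184)**2 - 81*(-184)) + 14929)*(6743 + 103*200**2) = ((380 + 33856 + 14904) + 14929)*(6743 + 103*40000) = (49140 + 14929)*(6743 + 4120000) = 64069*4126743 = 264396297267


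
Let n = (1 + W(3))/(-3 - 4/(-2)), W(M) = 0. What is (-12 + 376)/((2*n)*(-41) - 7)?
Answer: 364/75 ≈ 4.8533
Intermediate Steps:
n = -1 (n = (1 + 0)/(-3 - 4/(-2)) = 1/(-3 - 4*(-1/2)) = 1/(-3 + 2) = 1/(-1) = 1*(-1) = -1)
(-12 + 376)/((2*n)*(-41) - 7) = (-12 + 376)/((2*(-1))*(-41) - 7) = 364/(-2*(-41) - 7) = 364/(82 - 7) = 364/75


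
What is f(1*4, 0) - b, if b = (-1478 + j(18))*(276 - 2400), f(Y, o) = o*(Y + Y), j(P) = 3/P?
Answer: -3138918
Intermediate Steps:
f(Y, o) = 2*Y*o (f(Y, o) = o*(2*Y) = 2*Y*o)
b = 3138918 (b = (-1478 + 3/18)*(276 - 2400) = (-1478 + 3*(1/18))*(-2124) = (-1478 + 1/6)*(-2124) = -8867/6*(-2124) = 3138918)
f(1*4, 0) - b = 2*(1*4)*0 - 1*3138918 = 2*4*0 - 3138918 = 0 - 3138918 = -3138918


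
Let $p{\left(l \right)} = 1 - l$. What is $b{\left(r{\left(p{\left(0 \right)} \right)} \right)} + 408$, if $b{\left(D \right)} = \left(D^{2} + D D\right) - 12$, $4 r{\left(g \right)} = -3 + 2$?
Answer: $\frac{3169}{8} \approx 396.13$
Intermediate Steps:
$r{\left(g \right)} = - \frac{1}{4}$ ($r{\left(g \right)} = \frac{-3 + 2}{4} = \frac{1}{4} \left(-1\right) = - \frac{1}{4}$)
$b{\left(D \right)} = -12 + 2 D^{2}$ ($b{\left(D \right)} = \left(D^{2} + D^{2}\right) - 12 = 2 D^{2} - 12 = -12 + 2 D^{2}$)
$b{\left(r{\left(p{\left(0 \right)} \right)} \right)} + 408 = \left(-12 + 2 \left(- \frac{1}{4}\right)^{2}\right) + 408 = \left(-12 + 2 \cdot \frac{1}{16}\right) + 408 = \left(-12 + \frac{1}{8}\right) + 408 = - \frac{95}{8} + 408 = \frac{3169}{8}$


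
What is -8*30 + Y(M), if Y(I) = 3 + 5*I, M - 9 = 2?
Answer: -182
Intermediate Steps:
M = 11 (M = 9 + 2 = 11)
-8*30 + Y(M) = -8*30 + (3 + 5*11) = -240 + (3 + 55) = -240 + 58 = -182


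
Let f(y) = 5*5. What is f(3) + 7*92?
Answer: 669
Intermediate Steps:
f(y) = 25
f(3) + 7*92 = 25 + 7*92 = 25 + 644 = 669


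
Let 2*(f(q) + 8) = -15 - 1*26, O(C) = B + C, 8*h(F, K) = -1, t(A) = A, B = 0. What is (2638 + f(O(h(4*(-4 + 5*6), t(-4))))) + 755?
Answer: 6729/2 ≈ 3364.5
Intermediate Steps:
h(F, K) = -⅛ (h(F, K) = (⅛)*(-1) = -⅛)
O(C) = C (O(C) = 0 + C = C)
f(q) = -57/2 (f(q) = -8 + (-15 - 1*26)/2 = -8 + (-15 - 26)/2 = -8 + (½)*(-41) = -8 - 41/2 = -57/2)
(2638 + f(O(h(4*(-4 + 5*6), t(-4))))) + 755 = (2638 - 57/2) + 755 = 5219/2 + 755 = 6729/2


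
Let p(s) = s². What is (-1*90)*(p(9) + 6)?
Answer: -7830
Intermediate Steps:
(-1*90)*(p(9) + 6) = (-1*90)*(9² + 6) = -90*(81 + 6) = -90*87 = -7830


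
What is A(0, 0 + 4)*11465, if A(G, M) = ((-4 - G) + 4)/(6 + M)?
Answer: 0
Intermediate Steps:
A(G, M) = -G/(6 + M) (A(G, M) = (-G)/(6 + M) = -G/(6 + M))
A(0, 0 + 4)*11465 = -1*0/(6 + (0 + 4))*11465 = -1*0/(6 + 4)*11465 = -1*0/10*11465 = -1*0*⅒*11465 = 0*11465 = 0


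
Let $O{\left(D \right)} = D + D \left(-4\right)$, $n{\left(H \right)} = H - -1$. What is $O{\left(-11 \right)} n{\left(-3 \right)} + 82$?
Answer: $16$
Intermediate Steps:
$n{\left(H \right)} = 1 + H$ ($n{\left(H \right)} = H + 1 = 1 + H$)
$O{\left(D \right)} = - 3 D$ ($O{\left(D \right)} = D - 4 D = - 3 D$)
$O{\left(-11 \right)} n{\left(-3 \right)} + 82 = \left(-3\right) \left(-11\right) \left(1 - 3\right) + 82 = 33 \left(-2\right) + 82 = -66 + 82 = 16$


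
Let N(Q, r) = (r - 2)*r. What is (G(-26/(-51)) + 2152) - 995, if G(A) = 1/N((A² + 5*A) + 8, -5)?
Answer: 40496/35 ≈ 1157.0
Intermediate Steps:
N(Q, r) = r*(-2 + r) (N(Q, r) = (-2 + r)*r = r*(-2 + r))
G(A) = 1/35 (G(A) = 1/(-5*(-2 - 5)) = 1/(-5*(-7)) = 1/35)
(G(-26/(-51)) + 2152) - 995 = (1/35 + 2152) - 995 = 75321/35 - 995 = 40496/35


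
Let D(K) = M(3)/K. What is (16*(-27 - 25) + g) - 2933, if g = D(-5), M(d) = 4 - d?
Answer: -18826/5 ≈ -3765.2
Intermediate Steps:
D(K) = 1/K (D(K) = (4 - 1*3)/K = (4 - 3)/K = 1/K)
g = -⅕ (g = 1/(-5) = -⅕ ≈ -0.20000)
(16*(-27 - 25) + g) - 2933 = (16*(-27 - 25) - ⅕) - 2933 = (16*(-52) - ⅕) - 2933 = (-832 - ⅕) - 2933 = -4161/5 - 2933 = -18826/5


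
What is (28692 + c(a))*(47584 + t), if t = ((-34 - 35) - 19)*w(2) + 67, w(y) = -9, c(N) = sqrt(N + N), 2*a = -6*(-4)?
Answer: 1389926556 + 96886*sqrt(6) ≈ 1.3902e+9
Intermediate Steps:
a = 12 (a = (-6*(-4))/2 = (1/2)*24 = 12)
c(N) = sqrt(2)*sqrt(N) (c(N) = sqrt(2*N) = sqrt(2)*sqrt(N))
t = 859 (t = ((-34 - 35) - 19)*(-9) + 67 = (-69 - 19)*(-9) + 67 = -88*(-9) + 67 = 792 + 67 = 859)
(28692 + c(a))*(47584 + t) = (28692 + sqrt(2)*sqrt(12))*(47584 + 859) = (28692 + sqrt(2)*(2*sqrt(3)))*48443 = (28692 + 2*sqrt(6))*48443 = 1389926556 + 96886*sqrt(6)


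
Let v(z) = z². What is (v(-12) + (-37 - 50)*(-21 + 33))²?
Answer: 810000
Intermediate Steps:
(v(-12) + (-37 - 50)*(-21 + 33))² = ((-12)² + (-37 - 50)*(-21 + 33))² = (144 - 87*12)² = (144 - 1044)² = (-900)² = 810000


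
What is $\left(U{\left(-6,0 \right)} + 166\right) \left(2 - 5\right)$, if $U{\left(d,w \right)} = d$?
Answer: $-480$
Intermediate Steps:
$\left(U{\left(-6,0 \right)} + 166\right) \left(2 - 5\right) = \left(-6 + 166\right) \left(2 - 5\right) = 160 \left(-3\right) = -480$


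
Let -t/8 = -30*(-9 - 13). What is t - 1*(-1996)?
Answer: -3284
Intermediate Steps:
t = -5280 (t = -(-240)*(-9 - 13) = -(-240)*(-22) = -8*660 = -5280)
t - 1*(-1996) = -5280 - 1*(-1996) = -5280 + 1996 = -3284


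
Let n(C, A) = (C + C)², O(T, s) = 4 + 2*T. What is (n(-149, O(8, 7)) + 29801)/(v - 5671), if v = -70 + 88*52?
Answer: -23721/233 ≈ -101.81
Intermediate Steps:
n(C, A) = 4*C² (n(C, A) = (2*C)² = 4*C²)
v = 4506 (v = -70 + 4576 = 4506)
(n(-149, O(8, 7)) + 29801)/(v - 5671) = (4*(-149)² + 29801)/(4506 - 5671) = (4*22201 + 29801)/(-1165) = (88804 + 29801)*(-1/1165) = 118605*(-1/1165) = -23721/233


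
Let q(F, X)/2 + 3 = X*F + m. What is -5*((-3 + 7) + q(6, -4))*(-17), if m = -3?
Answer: -4760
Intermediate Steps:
q(F, X) = -12 + 2*F*X (q(F, X) = -6 + 2*(X*F - 3) = -6 + 2*(F*X - 3) = -6 + 2*(-3 + F*X) = -6 + (-6 + 2*F*X) = -12 + 2*F*X)
-5*((-3 + 7) + q(6, -4))*(-17) = -5*((-3 + 7) + (-12 + 2*6*(-4)))*(-17) = -5*(4 + (-12 - 48))*(-17) = -5*(4 - 60)*(-17) = -5*(-56)*(-17) = 280*(-17) = -4760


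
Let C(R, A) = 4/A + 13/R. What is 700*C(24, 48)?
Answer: 875/2 ≈ 437.50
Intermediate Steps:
700*C(24, 48) = 700*(4/48 + 13/24) = 700*(4*(1/48) + 13*(1/24)) = 700*(1/12 + 13/24) = 700*(5/8) = 875/2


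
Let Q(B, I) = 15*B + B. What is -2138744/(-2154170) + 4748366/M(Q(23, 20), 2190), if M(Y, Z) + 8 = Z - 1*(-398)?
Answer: 511715277287/277887930 ≈ 1841.4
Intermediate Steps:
Q(B, I) = 16*B
M(Y, Z) = 390 + Z (M(Y, Z) = -8 + (Z - 1*(-398)) = -8 + (Z + 398) = -8 + (398 + Z) = 390 + Z)
-2138744/(-2154170) + 4748366/M(Q(23, 20), 2190) = -2138744/(-2154170) + 4748366/(390 + 2190) = -2138744*(-1/2154170) + 4748366/2580 = 1069372/1077085 + 4748366*(1/2580) = 1069372/1077085 + 2374183/1290 = 511715277287/277887930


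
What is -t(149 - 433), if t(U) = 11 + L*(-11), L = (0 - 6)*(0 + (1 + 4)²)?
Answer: -1661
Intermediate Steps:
L = -150 (L = -6*(0 + 5²) = -6*(0 + 25) = -6*25 = -150)
t(U) = 1661 (t(U) = 11 - 150*(-11) = 11 + 1650 = 1661)
-t(149 - 433) = -1*1661 = -1661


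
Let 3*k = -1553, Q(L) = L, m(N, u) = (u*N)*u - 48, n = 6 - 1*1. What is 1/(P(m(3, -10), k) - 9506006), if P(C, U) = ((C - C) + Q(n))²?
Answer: -1/9505981 ≈ -1.0520e-7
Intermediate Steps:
n = 5 (n = 6 - 1 = 5)
m(N, u) = -48 + N*u² (m(N, u) = (N*u)*u - 48 = N*u² - 48 = -48 + N*u²)
k = -1553/3 (k = (⅓)*(-1553) = -1553/3 ≈ -517.67)
P(C, U) = 25 (P(C, U) = ((C - C) + 5)² = (0 + 5)² = 5² = 25)
1/(P(m(3, -10), k) - 9506006) = 1/(25 - 9506006) = 1/(-9505981) = -1/9505981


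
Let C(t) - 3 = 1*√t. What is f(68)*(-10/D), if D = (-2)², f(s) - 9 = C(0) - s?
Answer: 140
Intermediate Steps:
C(t) = 3 + √t (C(t) = 3 + 1*√t = 3 + √t)
f(s) = 12 - s (f(s) = 9 + ((3 + √0) - s) = 9 + ((3 + 0) - s) = 9 + (3 - s) = 12 - s)
D = 4
f(68)*(-10/D) = (12 - 1*68)*(-10/4) = (12 - 68)*(-10*¼) = -56*(-5/2) = 140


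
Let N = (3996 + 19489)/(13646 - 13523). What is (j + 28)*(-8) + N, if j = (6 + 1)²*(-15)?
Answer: 719173/123 ≈ 5846.9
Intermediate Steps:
j = -735 (j = 7²*(-15) = 49*(-15) = -735)
N = 23485/123 ≈ 190.94
(j + 28)*(-8) + N = (-735 + 28)*(-8) + 23485/123 = -707*(-8) + 23485/123 = 5656 + 23485/123 = 719173/123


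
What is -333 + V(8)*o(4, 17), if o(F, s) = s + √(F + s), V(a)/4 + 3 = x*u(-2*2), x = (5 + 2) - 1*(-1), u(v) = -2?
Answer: -1625 - 76*√21 ≈ -1973.3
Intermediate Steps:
x = 8 (x = 7 + 1 = 8)
V(a) = -76 (V(a) = -12 + 4*(8*(-2)) = -12 + 4*(-16) = -12 - 64 = -76)
-333 + V(8)*o(4, 17) = -333 - 76*(17 + √(4 + 17)) = -333 - 76*(17 + √21) = -333 + (-1292 - 76*√21) = -1625 - 76*√21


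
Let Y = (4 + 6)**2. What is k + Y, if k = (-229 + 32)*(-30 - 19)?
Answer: 9753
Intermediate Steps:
k = 9653 (k = -197*(-49) = 9653)
Y = 100 (Y = 10**2 = 100)
k + Y = 9653 + 100 = 9753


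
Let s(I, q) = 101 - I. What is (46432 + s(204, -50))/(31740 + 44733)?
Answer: 15443/25491 ≈ 0.60582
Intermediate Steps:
(46432 + s(204, -50))/(31740 + 44733) = (46432 + (101 - 1*204))/(31740 + 44733) = (46432 + (101 - 204))/76473 = (46432 - 103)*(1/76473) = 46329*(1/76473) = 15443/25491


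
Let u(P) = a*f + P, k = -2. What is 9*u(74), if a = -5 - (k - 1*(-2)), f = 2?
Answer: 576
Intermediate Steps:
a = -5 (a = -5 - (-2 - 1*(-2)) = -5 - (-2 + 2) = -5 - 1*0 = -5 + 0 = -5)
u(P) = -10 + P (u(P) = -5*2 + P = -10 + P)
9*u(74) = 9*(-10 + 74) = 9*64 = 576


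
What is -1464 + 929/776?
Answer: -1135135/776 ≈ -1462.8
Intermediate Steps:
-1464 + 929/776 = -1135135/776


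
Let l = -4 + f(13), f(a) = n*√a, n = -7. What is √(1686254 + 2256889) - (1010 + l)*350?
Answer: -352100 + 3*√438127 + 2450*√13 ≈ -3.4128e+5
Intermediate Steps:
f(a) = -7*√a
l = -4 - 7*√13 ≈ -29.239
√(1686254 + 2256889) - (1010 + l)*350 = √(1686254 + 2256889) - (1010 + (-4 - 7*√13))*350 = √3943143 - (1006 - 7*√13)*350 = 3*√438127 - (352100 - 2450*√13) = 3*√438127 + (-352100 + 2450*√13) = -352100 + 3*√438127 + 2450*√13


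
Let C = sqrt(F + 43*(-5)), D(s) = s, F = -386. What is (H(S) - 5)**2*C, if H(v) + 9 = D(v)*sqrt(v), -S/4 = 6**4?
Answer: sqrt(601)*(-10450944 - 139314069308*I) ≈ -2.5621e+8 - 3.4153e+12*I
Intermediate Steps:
S = -5184 (S = -4*6**4 = -4*1296 = -5184)
H(v) = -9 + v**(3/2) (H(v) = -9 + v*sqrt(v) = -9 + v**(3/2))
C = I*sqrt(601) (C = sqrt(-386 + 43*(-5)) = sqrt(-386 - 215) = sqrt(-601) = I*sqrt(601) ≈ 24.515*I)
(H(S) - 5)**2*C = ((-9 + (-5184)**(3/2)) - 5)**2*(I*sqrt(601)) = ((-9 - 373248*I) - 5)**2*(I*sqrt(601)) = (-14 - 373248*I)**2*(I*sqrt(601)) = I*sqrt(601)*(-14 - 373248*I)**2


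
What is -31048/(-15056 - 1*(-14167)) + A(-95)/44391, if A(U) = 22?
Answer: 1378271326/39463599 ≈ 34.925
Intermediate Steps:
-31048/(-15056 - 1*(-14167)) + A(-95)/44391 = -31048/(-15056 - 1*(-14167)) + 22/44391 = -31048/(-15056 + 14167) + 22*(1/44391) = -31048/(-889) + 22/44391 = -31048*(-1/889) + 22/44391 = 31048/889 + 22/44391 = 1378271326/39463599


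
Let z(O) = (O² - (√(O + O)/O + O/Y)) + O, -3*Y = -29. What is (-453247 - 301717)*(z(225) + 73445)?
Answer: -2720799660320/29 + 754964*√2/15 ≈ -9.3821e+10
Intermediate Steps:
Y = 29/3 (Y = -⅓*(-29) = 29/3 ≈ 9.6667)
z(O) = O² + 26*O/29 - √2/√O (z(O) = (O² - (√(O + O)/O + O/(29/3))) + O = (O² - (√(2*O)/O + O*(3/29))) + O = (O² - ((√2*√O)/O + 3*O/29)) + O = (O² - (√2/√O + 3*O/29)) + O = (O² - (3*O/29 + √2/√O)) + O = (O² + (-3*O/29 - √2/√O)) + O = (O² - 3*O/29 - √2/√O) + O = O² + 26*O/29 - √2/√O)
(-453247 - 301717)*(z(225) + 73445) = (-453247 - 301717)*((225² + (26/29)*225 - √2/√225) + 73445) = -754964*((50625 + 5850/29 - 1*√2*1/15) + 73445) = -754964*((50625 + 5850/29 - √2/15) + 73445) = -754964*((1473975/29 - √2/15) + 73445) = -754964*(3603880/29 - √2/15) = -2720799660320/29 + 754964*√2/15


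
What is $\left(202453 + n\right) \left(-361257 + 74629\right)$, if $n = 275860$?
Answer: $-137097898564$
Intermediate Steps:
$\left(202453 + n\right) \left(-361257 + 74629\right) = \left(202453 + 275860\right) \left(-361257 + 74629\right) = 478313 \left(-286628\right) = -137097898564$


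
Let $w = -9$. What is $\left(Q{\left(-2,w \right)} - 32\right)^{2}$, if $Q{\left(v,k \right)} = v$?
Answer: $1156$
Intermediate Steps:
$\left(Q{\left(-2,w \right)} - 32\right)^{2} = \left(-2 - 32\right)^{2} = \left(-34\right)^{2} = 1156$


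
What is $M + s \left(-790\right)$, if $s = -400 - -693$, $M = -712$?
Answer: $-232182$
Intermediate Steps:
$s = 293$ ($s = -400 + 693 = 293$)
$M + s \left(-790\right) = -712 + 293 \left(-790\right) = -712 - 231470 = -232182$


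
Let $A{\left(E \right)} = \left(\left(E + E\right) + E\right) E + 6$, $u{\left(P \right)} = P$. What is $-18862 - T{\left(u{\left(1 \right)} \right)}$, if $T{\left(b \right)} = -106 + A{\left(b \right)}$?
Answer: $-18765$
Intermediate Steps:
$A{\left(E \right)} = 6 + 3 E^{2}$ ($A{\left(E \right)} = \left(2 E + E\right) E + 6 = 3 E E + 6 = 3 E^{2} + 6 = 6 + 3 E^{2}$)
$T{\left(b \right)} = -100 + 3 b^{2}$ ($T{\left(b \right)} = -106 + \left(6 + 3 b^{2}\right) = -100 + 3 b^{2}$)
$-18862 - T{\left(u{\left(1 \right)} \right)} = -18862 - \left(-100 + 3 \cdot 1^{2}\right) = -18862 - \left(-100 + 3 \cdot 1\right) = -18862 - \left(-100 + 3\right) = -18862 - -97 = -18862 + 97 = -18765$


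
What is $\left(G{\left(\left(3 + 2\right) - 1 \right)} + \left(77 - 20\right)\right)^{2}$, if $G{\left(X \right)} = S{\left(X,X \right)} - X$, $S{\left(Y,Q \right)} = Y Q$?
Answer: $4761$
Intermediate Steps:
$S{\left(Y,Q \right)} = Q Y$
$G{\left(X \right)} = X^{2} - X$ ($G{\left(X \right)} = X X - X = X^{2} - X$)
$\left(G{\left(\left(3 + 2\right) - 1 \right)} + \left(77 - 20\right)\right)^{2} = \left(\left(\left(3 + 2\right) - 1\right) \left(-1 + \left(\left(3 + 2\right) - 1\right)\right) + \left(77 - 20\right)\right)^{2} = \left(\left(5 - 1\right) \left(-1 + \left(5 - 1\right)\right) + \left(77 - 20\right)\right)^{2} = \left(4 \left(-1 + 4\right) + 57\right)^{2} = \left(4 \cdot 3 + 57\right)^{2} = \left(12 + 57\right)^{2} = 69^{2} = 4761$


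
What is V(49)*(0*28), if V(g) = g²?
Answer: 0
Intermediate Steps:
V(49)*(0*28) = 49²*(0*28) = 2401*0 = 0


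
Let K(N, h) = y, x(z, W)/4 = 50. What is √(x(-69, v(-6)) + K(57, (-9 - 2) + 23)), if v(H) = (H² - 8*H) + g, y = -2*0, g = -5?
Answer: 10*√2 ≈ 14.142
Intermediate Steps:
y = 0
v(H) = -5 + H² - 8*H (v(H) = (H² - 8*H) - 5 = -5 + H² - 8*H)
x(z, W) = 200 (x(z, W) = 4*50 = 200)
K(N, h) = 0
√(x(-69, v(-6)) + K(57, (-9 - 2) + 23)) = √(200 + 0) = √200 = 10*√2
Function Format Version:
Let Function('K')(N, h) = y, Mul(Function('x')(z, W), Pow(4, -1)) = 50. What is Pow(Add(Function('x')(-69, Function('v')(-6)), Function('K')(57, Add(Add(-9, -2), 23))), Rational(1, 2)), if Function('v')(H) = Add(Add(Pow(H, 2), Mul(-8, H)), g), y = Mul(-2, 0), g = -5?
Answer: Mul(10, Pow(2, Rational(1, 2))) ≈ 14.142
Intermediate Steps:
y = 0
Function('v')(H) = Add(-5, Pow(H, 2), Mul(-8, H)) (Function('v')(H) = Add(Add(Pow(H, 2), Mul(-8, H)), -5) = Add(-5, Pow(H, 2), Mul(-8, H)))
Function('x')(z, W) = 200 (Function('x')(z, W) = Mul(4, 50) = 200)
Function('K')(N, h) = 0
Pow(Add(Function('x')(-69, Function('v')(-6)), Function('K')(57, Add(Add(-9, -2), 23))), Rational(1, 2)) = Pow(Add(200, 0), Rational(1, 2)) = Pow(200, Rational(1, 2)) = Mul(10, Pow(2, Rational(1, 2)))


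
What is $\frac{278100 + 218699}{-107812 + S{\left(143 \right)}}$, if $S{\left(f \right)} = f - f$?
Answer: $- \frac{496799}{107812} \approx -4.608$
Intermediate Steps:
$S{\left(f \right)} = 0$
$\frac{278100 + 218699}{-107812 + S{\left(143 \right)}} = \frac{278100 + 218699}{-107812 + 0} = \frac{496799}{-107812} = 496799 \left(- \frac{1}{107812}\right) = - \frac{496799}{107812}$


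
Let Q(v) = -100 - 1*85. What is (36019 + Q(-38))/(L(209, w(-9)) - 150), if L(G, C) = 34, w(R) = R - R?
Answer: -17917/58 ≈ -308.91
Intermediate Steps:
Q(v) = -185 (Q(v) = -100 - 85 = -185)
w(R) = 0
(36019 + Q(-38))/(L(209, w(-9)) - 150) = (36019 - 185)/(34 - 150) = 35834/(-116) = 35834*(-1/116) = -17917/58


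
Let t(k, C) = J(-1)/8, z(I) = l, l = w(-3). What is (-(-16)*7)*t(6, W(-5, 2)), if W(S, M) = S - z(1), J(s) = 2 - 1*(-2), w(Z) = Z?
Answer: 56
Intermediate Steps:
l = -3
z(I) = -3
J(s) = 4 (J(s) = 2 + 2 = 4)
W(S, M) = 3 + S (W(S, M) = S - 1*(-3) = S + 3 = 3 + S)
t(k, C) = ½ (t(k, C) = 4/8 = 4*(⅛) = ½)
(-(-16)*7)*t(6, W(-5, 2)) = -(-16)*7*(½) = -16*(-7)*(½) = 112*(½) = 56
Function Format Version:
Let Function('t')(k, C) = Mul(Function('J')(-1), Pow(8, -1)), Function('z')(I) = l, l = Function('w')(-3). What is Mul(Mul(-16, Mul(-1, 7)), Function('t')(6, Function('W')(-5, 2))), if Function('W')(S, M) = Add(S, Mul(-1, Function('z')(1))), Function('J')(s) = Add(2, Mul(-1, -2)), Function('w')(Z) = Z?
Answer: 56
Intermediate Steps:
l = -3
Function('z')(I) = -3
Function('J')(s) = 4 (Function('J')(s) = Add(2, 2) = 4)
Function('W')(S, M) = Add(3, S) (Function('W')(S, M) = Add(S, Mul(-1, -3)) = Add(S, 3) = Add(3, S))
Function('t')(k, C) = Rational(1, 2) (Function('t')(k, C) = Mul(4, Pow(8, -1)) = Mul(4, Rational(1, 8)) = Rational(1, 2))
Mul(Mul(-16, Mul(-1, 7)), Function('t')(6, Function('W')(-5, 2))) = Mul(Mul(-16, Mul(-1, 7)), Rational(1, 2)) = Mul(Mul(-16, -7), Rational(1, 2)) = Mul(112, Rational(1, 2)) = 56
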